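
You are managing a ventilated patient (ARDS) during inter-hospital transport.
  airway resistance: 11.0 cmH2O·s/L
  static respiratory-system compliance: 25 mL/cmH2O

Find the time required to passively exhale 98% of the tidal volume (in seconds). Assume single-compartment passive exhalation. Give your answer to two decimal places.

1.08

τ = R × C = 11.0 × 25 mL/cmH2O = 11.0 × 0.025 L/cmH2O = 0.275 s.
Exhaled fraction f = 1 − e^(−t/τ) → t = −τ·ln(1 − f) = −0.275·ln(0.02) = 1.076 s.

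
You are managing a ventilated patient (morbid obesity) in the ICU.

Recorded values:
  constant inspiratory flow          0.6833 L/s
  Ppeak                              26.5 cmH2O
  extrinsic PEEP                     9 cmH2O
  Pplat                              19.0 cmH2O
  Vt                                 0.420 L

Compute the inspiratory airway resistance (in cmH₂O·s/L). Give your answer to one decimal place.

Raw = (PIP − Pplat) / flow = (26.5 − 19.0) / 0.6833 = 7.5 / 0.6833 = 10.976 cmH2O·s/L.

11.0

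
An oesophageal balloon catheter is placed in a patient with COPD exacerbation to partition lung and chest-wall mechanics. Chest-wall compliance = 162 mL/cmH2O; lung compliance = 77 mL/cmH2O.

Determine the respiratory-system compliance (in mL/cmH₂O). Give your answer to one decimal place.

Lung and chest wall are elastances in series: 1/Crs = 1/CL + 1/Ccw.
1/Crs = 1/77 + 1/162 = 0.01916.
Crs = 52.192 mL/cmH2O.

52.2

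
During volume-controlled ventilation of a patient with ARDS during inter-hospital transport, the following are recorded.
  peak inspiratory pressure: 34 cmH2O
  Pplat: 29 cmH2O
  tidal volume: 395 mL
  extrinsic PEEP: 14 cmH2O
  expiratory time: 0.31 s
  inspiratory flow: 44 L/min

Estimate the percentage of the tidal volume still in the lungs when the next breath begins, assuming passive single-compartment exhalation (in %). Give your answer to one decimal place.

17.8

Flow: 44 L/min ÷ 60 = 0.7333 L/s.
R = (PIP − Pplat)/V̇ = (34 − 29) / 0.7333 = 5.0/0.7333 = 6.818 cmH2O·s/L.
C = Vt/(Pplat − PEEP) = 395.0 / (29 − 14) = 395.0/15.0 = 26.333 mL/cmH2O.
τ = R × C = 6.818 × 0.02633 L/cmH2O = 0.1795 s.
Fraction remaining at end-expiration = e^(−Te/τ) = e^(−0.31/0.1795) = 0.1778 → 17.78%.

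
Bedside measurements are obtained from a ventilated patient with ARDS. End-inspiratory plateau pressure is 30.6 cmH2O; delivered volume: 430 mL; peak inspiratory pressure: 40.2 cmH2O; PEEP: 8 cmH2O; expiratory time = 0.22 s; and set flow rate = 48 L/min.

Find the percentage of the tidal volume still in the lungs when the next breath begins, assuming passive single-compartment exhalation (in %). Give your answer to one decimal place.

Flow: 48 L/min ÷ 60 = 0.8 L/s.
R = (PIP − Pplat)/V̇ = (40.2 − 30.6) / 0.8 = 9.6/0.8 = 12.0 cmH2O·s/L.
C = Vt/(Pplat − PEEP) = 430.0 / (30.6 − 8) = 430.0/22.6 = 19.027 mL/cmH2O.
τ = R × C = 12.0 × 0.01903 L/cmH2O = 0.2284 s.
Fraction remaining at end-expiration = e^(−Te/τ) = e^(−0.22/0.2284) = 0.3817 → 38.17%.

38.2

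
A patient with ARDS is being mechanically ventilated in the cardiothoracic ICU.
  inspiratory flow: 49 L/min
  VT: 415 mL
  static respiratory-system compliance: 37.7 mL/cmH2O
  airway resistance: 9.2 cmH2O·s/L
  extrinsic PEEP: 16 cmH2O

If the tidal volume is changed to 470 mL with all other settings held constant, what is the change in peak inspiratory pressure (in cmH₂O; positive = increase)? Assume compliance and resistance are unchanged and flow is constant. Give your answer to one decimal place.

1.5

PIP = Vt/C + R·V̇ + PEEP (constant-flow equation of motion).
Only the elastic term changes: ΔPIP = ΔVt / C = (470 − 415) / 37.7 = 1.459 cmH2O.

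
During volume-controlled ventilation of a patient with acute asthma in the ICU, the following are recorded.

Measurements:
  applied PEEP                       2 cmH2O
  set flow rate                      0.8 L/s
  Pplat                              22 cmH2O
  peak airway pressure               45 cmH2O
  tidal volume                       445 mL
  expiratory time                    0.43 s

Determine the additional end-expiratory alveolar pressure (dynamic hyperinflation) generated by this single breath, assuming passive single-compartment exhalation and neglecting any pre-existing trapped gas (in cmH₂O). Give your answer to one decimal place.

R = (PIP − Pplat)/V̇ = (45 − 22) / 0.8 = 23.0/0.8 = 28.75 cmH2O·s/L.
C = Vt/(Pplat − PEEP) = 445.0 / (22 − 2) = 445.0/20.0 = 22.25 mL/cmH2O.
τ = R × C = 28.75 × 0.02225 L/cmH2O = 0.6397 s.
Fraction remaining = e^(−Te/τ) = e^(−0.43/0.6397) = 0.5106; trapped volume = 445.0 × 0.5106 = 227.22 mL.
Additional alveolar pressure from trapping ≈ V_trapped / C = 227.22 / 22.25 = 10.212 cmH2O.

10.2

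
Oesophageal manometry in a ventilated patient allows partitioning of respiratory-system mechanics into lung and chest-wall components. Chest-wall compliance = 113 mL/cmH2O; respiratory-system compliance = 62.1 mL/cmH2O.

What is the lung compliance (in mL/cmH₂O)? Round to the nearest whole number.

138

1/CL = 1/Crs − 1/Ccw.
1/CL = 1/62.1 − 1/113 = 0.007254.
CL = 137.85 mL/cmH2O.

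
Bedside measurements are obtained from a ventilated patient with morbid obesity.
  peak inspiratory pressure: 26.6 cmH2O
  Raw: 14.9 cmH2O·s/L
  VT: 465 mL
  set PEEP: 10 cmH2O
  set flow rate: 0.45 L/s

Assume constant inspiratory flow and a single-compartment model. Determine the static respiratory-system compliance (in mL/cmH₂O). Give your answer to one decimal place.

47.0

Equation of motion (constant flow): PIP = Vt/C + R·V̇ + PEEP.
Vt/C = PIP − R·V̇ − PEEP = 26.6 − 14.9×0.45 − 10 = 26.6 − 6.705 − 10 = 9.895 cmH2O.
C = Vt / 9.895 = 465 / 9.895 = 46.993 mL/cmH2O.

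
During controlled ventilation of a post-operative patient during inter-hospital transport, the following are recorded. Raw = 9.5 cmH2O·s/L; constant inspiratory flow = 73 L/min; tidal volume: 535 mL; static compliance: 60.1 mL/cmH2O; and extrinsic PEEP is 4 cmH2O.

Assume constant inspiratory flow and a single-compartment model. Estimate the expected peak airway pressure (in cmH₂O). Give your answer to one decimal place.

Flow: 73 L/min ÷ 60 = 1.2167 L/s.
Equation of motion (constant flow): PIP = Vt/C + R·V̇ + PEEP.
PIP = 535/60.1 + 9.5×1.2167 + 4 = 8.902 + 11.559 + 4 = 24.461 cmH2O.

24.5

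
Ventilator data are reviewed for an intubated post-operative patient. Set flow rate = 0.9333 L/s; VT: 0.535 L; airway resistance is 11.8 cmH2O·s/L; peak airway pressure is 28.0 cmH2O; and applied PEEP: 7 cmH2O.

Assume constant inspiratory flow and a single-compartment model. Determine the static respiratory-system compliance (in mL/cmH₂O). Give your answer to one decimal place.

Equation of motion (constant flow): PIP = Vt/C + R·V̇ + PEEP.
Vt/C = PIP − R·V̇ − PEEP = 28.0 − 11.8×0.9333 − 7 = 28.0 − 11.013 − 7 = 9.987 cmH2O.
C = Vt / 9.987 = 535 / 9.987 = 53.57 mL/cmH2O.

53.6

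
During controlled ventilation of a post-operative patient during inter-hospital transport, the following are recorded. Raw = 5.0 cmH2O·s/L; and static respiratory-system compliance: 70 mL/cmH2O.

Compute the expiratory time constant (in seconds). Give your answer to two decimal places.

0.35

τ = R × C = 5.0 × 70 mL/cmH2O = 5.0 × 0.070 L/cmH2O = 0.35 s.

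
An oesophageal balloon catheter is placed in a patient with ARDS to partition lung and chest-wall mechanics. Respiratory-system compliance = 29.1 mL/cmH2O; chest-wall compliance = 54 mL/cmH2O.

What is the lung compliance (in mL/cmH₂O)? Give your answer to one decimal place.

63.1

1/CL = 1/Crs − 1/Ccw.
1/CL = 1/29.1 − 1/54 = 0.01585.
CL = 63.091 mL/cmH2O.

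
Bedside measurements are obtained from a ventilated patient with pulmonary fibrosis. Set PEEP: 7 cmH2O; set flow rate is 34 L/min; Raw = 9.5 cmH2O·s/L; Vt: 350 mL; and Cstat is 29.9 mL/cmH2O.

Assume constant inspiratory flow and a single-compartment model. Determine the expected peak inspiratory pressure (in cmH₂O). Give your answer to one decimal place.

24.1

Flow: 34 L/min ÷ 60 = 0.5667 L/s.
Equation of motion (constant flow): PIP = Vt/C + R·V̇ + PEEP.
PIP = 350/29.9 + 9.5×0.5667 + 7 = 11.706 + 5.384 + 7 = 24.09 cmH2O.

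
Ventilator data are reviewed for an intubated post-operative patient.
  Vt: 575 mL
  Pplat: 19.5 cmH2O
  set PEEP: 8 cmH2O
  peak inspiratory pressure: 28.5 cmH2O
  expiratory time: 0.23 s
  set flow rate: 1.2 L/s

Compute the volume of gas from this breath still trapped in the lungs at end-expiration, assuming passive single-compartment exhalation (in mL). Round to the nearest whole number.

R = (PIP − Pplat)/V̇ = (28.5 − 19.5) / 1.2 = 9.0/1.2 = 7.5 cmH2O·s/L.
C = Vt/(Pplat − PEEP) = 575.0 / (19.5 − 8) = 575.0/11.5 = 50.0 mL/cmH2O.
τ = R × C = 7.5 × 0.05 L/cmH2O = 0.375 s.
Fraction remaining = e^(−Te/τ) = e^(−0.23/0.375) = 0.5415.
Trapped volume = 575.0 × 0.5415 = 311.36 mL.

311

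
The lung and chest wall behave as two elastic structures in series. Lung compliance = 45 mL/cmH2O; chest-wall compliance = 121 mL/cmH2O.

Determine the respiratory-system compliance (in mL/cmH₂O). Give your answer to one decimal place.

Lung and chest wall are elastances in series: 1/Crs = 1/CL + 1/Ccw.
1/Crs = 1/45 + 1/121 = 0.03049.
Crs = 32.798 mL/cmH2O.

32.8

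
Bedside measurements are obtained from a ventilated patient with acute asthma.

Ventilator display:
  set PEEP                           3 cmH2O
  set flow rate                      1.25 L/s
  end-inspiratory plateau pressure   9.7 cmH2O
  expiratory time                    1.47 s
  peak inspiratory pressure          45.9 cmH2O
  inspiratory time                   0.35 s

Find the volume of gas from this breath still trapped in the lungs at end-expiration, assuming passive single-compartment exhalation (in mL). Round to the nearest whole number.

201

Vt = flow × Ti = 1.25 L/s × 0.35 s × 1000 mL/L = 437.5 mL.
R = (PIP − Pplat)/V̇ = (45.9 − 9.7) / 1.25 = 36.2/1.25 = 28.96 cmH2O·s/L.
C = Vt/(Pplat − PEEP) = 437.5 / (9.7 − 3) = 437.5/6.7 = 65.299 mL/cmH2O.
τ = R × C = 28.96 × 0.0653 L/cmH2O = 1.891 s.
Fraction remaining = e^(−Te/τ) = e^(−1.47/1.891) = 0.4596.
Trapped volume = 437.5 × 0.4596 = 201.08 mL.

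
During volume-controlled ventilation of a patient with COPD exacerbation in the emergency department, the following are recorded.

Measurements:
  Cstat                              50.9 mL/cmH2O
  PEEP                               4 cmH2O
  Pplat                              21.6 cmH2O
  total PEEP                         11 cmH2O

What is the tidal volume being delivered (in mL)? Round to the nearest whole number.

End-expiratory occlusion gives total PEEP = 11 cmH2O (intrinsic PEEP = 11 − 4 = 7). Use total PEEP for the elastic gradient.
Vt = Cstat × (Pplat − PEEPtotal) = 50.9 × (21.6 − 11) = 50.9 × 10.6 = 539.54 mL.

540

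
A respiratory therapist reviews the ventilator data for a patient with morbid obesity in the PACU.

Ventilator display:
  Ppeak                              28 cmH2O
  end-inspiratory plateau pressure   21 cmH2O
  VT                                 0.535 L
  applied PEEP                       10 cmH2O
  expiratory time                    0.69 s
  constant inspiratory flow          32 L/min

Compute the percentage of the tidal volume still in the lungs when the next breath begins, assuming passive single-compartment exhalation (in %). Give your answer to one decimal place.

33.9

Flow: 32 L/min ÷ 60 = 0.5333 L/s.
R = (PIP − Pplat)/V̇ = (28 − 21) / 0.5333 = 7.0/0.5333 = 13.126 cmH2O·s/L.
C = Vt/(Pplat − PEEP) = 535.0 / (21 − 10) = 535.0/11.0 = 48.636 mL/cmH2O.
τ = R × C = 13.126 × 0.04864 L/cmH2O = 0.6384 s.
Fraction remaining at end-expiration = e^(−Te/τ) = e^(−0.69/0.6384) = 0.3393 → 33.93%.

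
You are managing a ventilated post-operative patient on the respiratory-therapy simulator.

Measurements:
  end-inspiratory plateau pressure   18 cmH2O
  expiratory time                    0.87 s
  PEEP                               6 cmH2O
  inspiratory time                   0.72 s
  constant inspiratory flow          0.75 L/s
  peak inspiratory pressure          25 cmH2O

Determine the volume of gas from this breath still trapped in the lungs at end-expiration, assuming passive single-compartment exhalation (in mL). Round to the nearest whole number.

68

Vt = flow × Ti = 0.75 L/s × 0.72 s × 1000 mL/L = 540.0 mL.
R = (PIP − Pplat)/V̇ = (25 − 18) / 0.75 = 7.0/0.75 = 9.333 cmH2O·s/L.
C = Vt/(Pplat − PEEP) = 540.0 / (18 − 6) = 540.0/12.0 = 45.0 mL/cmH2O.
τ = R × C = 9.333 × 0.045 L/cmH2O = 0.42 s.
Fraction remaining = e^(−Te/τ) = e^(−0.87/0.42) = 0.126.
Trapped volume = 540.0 × 0.126 = 68.04 mL.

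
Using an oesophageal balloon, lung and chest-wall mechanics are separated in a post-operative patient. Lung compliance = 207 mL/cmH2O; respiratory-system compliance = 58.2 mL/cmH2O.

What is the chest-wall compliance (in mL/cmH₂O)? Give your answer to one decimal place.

81.0

1/Ccw = 1/Crs − 1/CL.
1/Ccw = 1/58.2 − 1/207 = 0.01235.
Ccw = 80.972 mL/cmH2O.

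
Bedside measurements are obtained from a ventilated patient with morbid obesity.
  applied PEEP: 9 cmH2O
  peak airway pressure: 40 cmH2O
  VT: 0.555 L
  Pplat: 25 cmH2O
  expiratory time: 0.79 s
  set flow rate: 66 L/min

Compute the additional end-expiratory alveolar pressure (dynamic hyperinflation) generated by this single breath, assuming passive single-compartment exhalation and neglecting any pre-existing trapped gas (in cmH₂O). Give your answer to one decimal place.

Flow: 66 L/min ÷ 60 = 1.1 L/s.
R = (PIP − Pplat)/V̇ = (40 − 25) / 1.1 = 15.0/1.1 = 13.636 cmH2O·s/L.
C = Vt/(Pplat − PEEP) = 555.0 / (25 − 9) = 555.0/16.0 = 34.688 mL/cmH2O.
τ = R × C = 13.636 × 0.03469 L/cmH2O = 0.473 s.
Fraction remaining = e^(−Te/τ) = e^(−0.79/0.473) = 0.1882; trapped volume = 555.0 × 0.1882 = 104.45 mL.
Additional alveolar pressure from trapping ≈ V_trapped / C = 104.45 / 34.688 = 3.011 cmH2O.

3.0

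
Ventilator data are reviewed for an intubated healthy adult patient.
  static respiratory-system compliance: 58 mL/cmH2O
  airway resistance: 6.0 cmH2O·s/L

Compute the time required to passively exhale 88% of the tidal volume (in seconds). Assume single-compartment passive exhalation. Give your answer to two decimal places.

0.74

τ = R × C = 6.0 × 58 mL/cmH2O = 6.0 × 0.058 L/cmH2O = 0.348 s.
Exhaled fraction f = 1 − e^(−t/τ) → t = −τ·ln(1 − f) = −0.348·ln(0.12) = 0.7379 s.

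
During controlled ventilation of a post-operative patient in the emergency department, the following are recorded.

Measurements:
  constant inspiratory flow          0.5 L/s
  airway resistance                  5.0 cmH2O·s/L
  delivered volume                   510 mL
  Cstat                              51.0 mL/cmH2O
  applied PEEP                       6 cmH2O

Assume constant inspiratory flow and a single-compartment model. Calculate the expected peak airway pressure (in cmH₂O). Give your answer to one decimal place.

Equation of motion (constant flow): PIP = Vt/C + R·V̇ + PEEP.
PIP = 510/51.0 + 5.0×0.5 + 6 = 10.0 + 2.5 + 6 = 18.5 cmH2O.

18.5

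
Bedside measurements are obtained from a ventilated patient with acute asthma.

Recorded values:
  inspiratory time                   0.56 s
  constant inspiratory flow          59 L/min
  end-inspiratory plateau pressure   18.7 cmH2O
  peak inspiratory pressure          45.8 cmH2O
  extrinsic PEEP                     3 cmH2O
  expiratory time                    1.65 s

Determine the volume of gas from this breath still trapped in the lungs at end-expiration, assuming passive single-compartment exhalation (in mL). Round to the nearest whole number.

Flow: 59 L/min ÷ 60 = 0.9833 L/s.
Vt = flow × Ti = 0.9833 L/s × 0.56 s × 1000 mL/L = 550.65 mL.
R = (PIP − Pplat)/V̇ = (45.8 − 18.7) / 0.9833 = 27.1/0.9833 = 27.56 cmH2O·s/L.
C = Vt/(Pplat − PEEP) = 550.65 / (18.7 − 3) = 550.65/15.7 = 35.073 mL/cmH2O.
τ = R × C = 27.56 × 0.03507 L/cmH2O = 0.9665 s.
Fraction remaining = e^(−Te/τ) = e^(−1.65/0.9665) = 0.1814.
Trapped volume = 550.65 × 0.1814 = 99.888 mL.

100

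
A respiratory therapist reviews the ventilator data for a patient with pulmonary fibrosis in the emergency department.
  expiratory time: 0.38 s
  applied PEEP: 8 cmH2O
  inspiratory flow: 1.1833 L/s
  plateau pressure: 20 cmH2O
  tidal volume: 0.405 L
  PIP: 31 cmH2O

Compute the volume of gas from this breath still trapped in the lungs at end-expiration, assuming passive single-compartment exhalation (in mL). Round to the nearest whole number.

121

R = (PIP − Pplat)/V̇ = (31 − 20) / 1.1833 = 11.0/1.1833 = 9.296 cmH2O·s/L.
C = Vt/(Pplat − PEEP) = 405.0 / (20 − 8) = 405.0/12.0 = 33.75 mL/cmH2O.
τ = R × C = 9.296 × 0.03375 L/cmH2O = 0.3137 s.
Fraction remaining = e^(−Te/τ) = e^(−0.38/0.3137) = 0.2978.
Trapped volume = 405.0 × 0.2978 = 120.61 mL.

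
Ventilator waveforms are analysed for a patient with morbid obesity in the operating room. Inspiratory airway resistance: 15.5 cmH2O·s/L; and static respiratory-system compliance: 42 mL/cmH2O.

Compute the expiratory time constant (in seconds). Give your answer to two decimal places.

0.65

τ = R × C = 15.5 × 42 mL/cmH2O = 15.5 × 0.042 L/cmH2O = 0.651 s.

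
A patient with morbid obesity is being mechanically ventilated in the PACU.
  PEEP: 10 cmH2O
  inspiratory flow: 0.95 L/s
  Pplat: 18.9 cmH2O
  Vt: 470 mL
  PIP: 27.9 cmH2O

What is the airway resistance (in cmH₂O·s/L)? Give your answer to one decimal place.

9.5

Raw = (PIP − Pplat) / flow = (27.9 − 18.9) / 0.95 = 9.0 / 0.95 = 9.474 cmH2O·s/L.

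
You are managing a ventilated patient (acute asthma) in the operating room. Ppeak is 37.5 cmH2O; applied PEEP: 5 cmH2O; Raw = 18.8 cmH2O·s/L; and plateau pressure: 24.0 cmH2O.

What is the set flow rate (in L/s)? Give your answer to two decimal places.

flow = (PIP − Pplat) / Raw = 13.5 / 18.8 = 0.7181 L/s.

0.72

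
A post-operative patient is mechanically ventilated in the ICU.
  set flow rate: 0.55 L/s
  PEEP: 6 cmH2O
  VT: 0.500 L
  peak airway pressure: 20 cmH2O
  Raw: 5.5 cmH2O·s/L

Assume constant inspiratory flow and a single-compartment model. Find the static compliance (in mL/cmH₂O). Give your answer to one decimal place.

Equation of motion (constant flow): PIP = Vt/C + R·V̇ + PEEP.
Vt/C = PIP − R·V̇ − PEEP = 20 − 5.5×0.55 − 6 = 20 − 3.025 − 6 = 10.975 cmH2O.
C = Vt / 10.975 = 500 / 10.975 = 45.558 mL/cmH2O.

45.6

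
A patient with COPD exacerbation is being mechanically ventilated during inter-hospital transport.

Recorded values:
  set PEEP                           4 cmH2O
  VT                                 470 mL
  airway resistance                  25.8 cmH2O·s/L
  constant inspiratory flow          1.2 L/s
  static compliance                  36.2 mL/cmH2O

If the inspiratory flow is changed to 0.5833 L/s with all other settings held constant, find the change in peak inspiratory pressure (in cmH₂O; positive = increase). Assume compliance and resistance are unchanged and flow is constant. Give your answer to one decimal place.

-15.9

PIP = Vt/C + R·V̇ + PEEP (constant-flow equation of motion).
Only the resistive term changes: ΔPIP = R × ΔV̇ = 25.8 × (0.5833 − 1.2) = 25.8 × -0.6167 = -15.911 cmH2O.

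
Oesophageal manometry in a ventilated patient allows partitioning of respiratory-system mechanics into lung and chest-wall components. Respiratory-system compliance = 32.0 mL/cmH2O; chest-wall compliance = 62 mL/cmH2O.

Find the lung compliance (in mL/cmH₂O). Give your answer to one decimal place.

1/CL = 1/Crs − 1/Ccw.
1/CL = 1/32.0 − 1/62 = 0.01512.
CL = 66.138 mL/cmH2O.

66.1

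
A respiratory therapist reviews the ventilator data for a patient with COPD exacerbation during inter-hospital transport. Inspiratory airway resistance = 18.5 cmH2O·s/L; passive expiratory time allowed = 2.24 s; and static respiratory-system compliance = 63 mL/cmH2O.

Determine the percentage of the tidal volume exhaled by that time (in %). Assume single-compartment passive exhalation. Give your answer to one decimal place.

τ = R × C = 18.5 × 63 mL/cmH2O = 18.5 × 0.063 L/cmH2O = 1.166 s.
Passive exhalation: V(t)/V₀ = e^(−t/τ) = e^(−2.24/1.166) = 0.1464.
Fraction exhaled = 1 − 0.1464 = 0.8536 → 85.36%.

85.4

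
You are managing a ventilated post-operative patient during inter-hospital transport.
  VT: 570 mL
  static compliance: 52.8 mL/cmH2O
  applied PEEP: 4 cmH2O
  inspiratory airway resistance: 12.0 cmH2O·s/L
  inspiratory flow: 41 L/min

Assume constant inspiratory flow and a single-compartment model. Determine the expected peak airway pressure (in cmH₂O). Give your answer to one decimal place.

Flow: 41 L/min ÷ 60 = 0.6833 L/s.
Equation of motion (constant flow): PIP = Vt/C + R·V̇ + PEEP.
PIP = 570/52.8 + 12.0×0.6833 + 4 = 10.795 + 8.2 + 4 = 22.995 cmH2O.

23.0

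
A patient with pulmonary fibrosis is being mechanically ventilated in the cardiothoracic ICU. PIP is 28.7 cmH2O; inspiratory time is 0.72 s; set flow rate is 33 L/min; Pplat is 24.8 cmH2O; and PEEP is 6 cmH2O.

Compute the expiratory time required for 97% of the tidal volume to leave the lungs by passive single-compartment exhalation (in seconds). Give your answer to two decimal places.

0.52

Flow: 33 L/min ÷ 60 = 0.55 L/s.
Vt = flow × Ti = 0.55 L/s × 0.72 s × 1000 mL/L = 396.0 mL.
R = (PIP − Pplat)/V̇ = (28.7 − 24.8) / 0.55 = 3.9/0.55 = 7.091 cmH2O·s/L.
C = Vt/(Pplat − PEEP) = 396.0 / (24.8 − 6) = 396.0/18.8 = 21.064 mL/cmH2O.
τ = R × C = 7.091 × 0.02106 L/cmH2O = 0.1493 s.
t = −τ·ln(1 − 0.97) = −0.1493·ln(0.03) = 0.5235 s.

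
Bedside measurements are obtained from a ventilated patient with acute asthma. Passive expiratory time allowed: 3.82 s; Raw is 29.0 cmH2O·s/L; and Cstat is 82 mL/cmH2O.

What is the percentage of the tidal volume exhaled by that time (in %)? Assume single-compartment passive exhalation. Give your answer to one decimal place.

τ = R × C = 29.0 × 82 mL/cmH2O = 29.0 × 0.082 L/cmH2O = 2.378 s.
Passive exhalation: V(t)/V₀ = e^(−t/τ) = e^(−3.82/2.378) = 0.2006.
Fraction exhaled = 1 − 0.2006 = 0.7994 → 79.94%.

79.9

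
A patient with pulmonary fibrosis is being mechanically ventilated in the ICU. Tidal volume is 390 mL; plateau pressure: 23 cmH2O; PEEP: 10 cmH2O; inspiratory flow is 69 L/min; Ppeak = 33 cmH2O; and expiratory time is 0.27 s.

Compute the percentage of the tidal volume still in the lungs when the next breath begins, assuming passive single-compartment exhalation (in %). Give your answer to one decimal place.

Flow: 69 L/min ÷ 60 = 1.15 L/s.
R = (PIP − Pplat)/V̇ = (33 − 23) / 1.15 = 10.0/1.15 = 8.696 cmH2O·s/L.
C = Vt/(Pplat − PEEP) = 390.0 / (23 − 10) = 390.0/13.0 = 30.0 mL/cmH2O.
τ = R × C = 8.696 × 0.03 L/cmH2O = 0.2609 s.
Fraction remaining at end-expiration = e^(−Te/τ) = e^(−0.27/0.2609) = 0.3553 → 35.53%.

35.5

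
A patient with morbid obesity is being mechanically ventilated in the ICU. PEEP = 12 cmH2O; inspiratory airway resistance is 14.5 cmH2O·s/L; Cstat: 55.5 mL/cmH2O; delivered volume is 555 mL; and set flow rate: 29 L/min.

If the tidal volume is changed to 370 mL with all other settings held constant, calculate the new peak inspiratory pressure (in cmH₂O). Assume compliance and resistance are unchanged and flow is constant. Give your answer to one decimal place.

Flow: 29 L/min ÷ 60 = 0.4833 L/s.
PIP = Vt/C + R·V̇ + PEEP (constant-flow equation of motion).
Only the elastic term changes: ΔPIP = ΔVt / C = (370 − 555) / 55.5 = -3.333 cmH2O.
Original PIP = 555/55.5 + 14.5×0.4833 + 12 = 29.008 cmH2O; new PIP = 29.008 + (-3.333) = 25.675 cmH2O.

25.7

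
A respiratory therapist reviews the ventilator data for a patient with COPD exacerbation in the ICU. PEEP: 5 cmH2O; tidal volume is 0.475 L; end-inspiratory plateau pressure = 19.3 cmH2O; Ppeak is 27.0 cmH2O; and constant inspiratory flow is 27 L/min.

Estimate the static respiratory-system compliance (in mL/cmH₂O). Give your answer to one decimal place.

33.2

Cstat = Vt / (Pplat − PEEP) = 475 / (19.3 − 5) = 475 / 14.3 = 33.217 mL/cmH2O.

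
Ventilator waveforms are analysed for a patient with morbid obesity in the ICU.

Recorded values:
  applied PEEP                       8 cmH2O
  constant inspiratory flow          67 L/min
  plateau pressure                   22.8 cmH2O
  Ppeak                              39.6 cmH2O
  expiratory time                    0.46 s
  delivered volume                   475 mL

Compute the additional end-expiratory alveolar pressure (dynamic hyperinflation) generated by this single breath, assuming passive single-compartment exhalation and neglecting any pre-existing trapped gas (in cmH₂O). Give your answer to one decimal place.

Flow: 67 L/min ÷ 60 = 1.1167 L/s.
R = (PIP − Pplat)/V̇ = (39.6 − 22.8) / 1.1167 = 16.8/1.1167 = 15.044 cmH2O·s/L.
C = Vt/(Pplat − PEEP) = 475.0 / (22.8 − 8) = 475.0/14.8 = 32.095 mL/cmH2O.
τ = R × C = 15.044 × 0.0321 L/cmH2O = 0.4829 s.
Fraction remaining = e^(−Te/τ) = e^(−0.46/0.4829) = 0.3857; trapped volume = 475.0 × 0.3857 = 183.21 mL.
Additional alveolar pressure from trapping ≈ V_trapped / C = 183.21 / 32.095 = 5.708 cmH2O.

5.7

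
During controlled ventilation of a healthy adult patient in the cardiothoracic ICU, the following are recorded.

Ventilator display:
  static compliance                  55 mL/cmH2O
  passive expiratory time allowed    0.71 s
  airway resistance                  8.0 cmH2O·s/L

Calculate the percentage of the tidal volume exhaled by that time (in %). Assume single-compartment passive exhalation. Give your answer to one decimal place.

80.1

τ = R × C = 8.0 × 55 mL/cmH2O = 8.0 × 0.055 L/cmH2O = 0.44 s.
Passive exhalation: V(t)/V₀ = e^(−t/τ) = e^(−0.71/0.44) = 0.1992.
Fraction exhaled = 1 − 0.1992 = 0.8008 → 80.08%.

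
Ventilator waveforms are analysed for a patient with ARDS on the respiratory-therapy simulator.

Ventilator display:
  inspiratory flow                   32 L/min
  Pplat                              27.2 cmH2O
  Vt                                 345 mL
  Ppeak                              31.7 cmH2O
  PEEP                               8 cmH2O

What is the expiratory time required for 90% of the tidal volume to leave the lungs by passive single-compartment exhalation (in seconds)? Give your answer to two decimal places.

Flow: 32 L/min ÷ 60 = 0.5333 L/s.
R = (PIP − Pplat)/V̇ = (31.7 − 27.2) / 0.5333 = 4.5/0.5333 = 8.438 cmH2O·s/L.
C = Vt/(Pplat − PEEP) = 345.0 / (27.2 − 8) = 345.0/19.2 = 17.969 mL/cmH2O.
τ = R × C = 8.438 × 0.01797 L/cmH2O = 0.1516 s.
t = −τ·ln(1 − 0.90) = −0.1516·ln(0.1) = 0.3491 s.

0.35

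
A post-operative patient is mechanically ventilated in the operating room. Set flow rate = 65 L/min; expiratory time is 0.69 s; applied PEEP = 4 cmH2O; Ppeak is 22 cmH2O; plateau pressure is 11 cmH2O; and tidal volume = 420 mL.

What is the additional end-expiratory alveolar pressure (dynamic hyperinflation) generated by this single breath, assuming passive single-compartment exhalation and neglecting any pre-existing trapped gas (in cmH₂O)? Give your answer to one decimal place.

Flow: 65 L/min ÷ 60 = 1.0833 L/s.
R = (PIP − Pplat)/V̇ = (22 − 11) / 1.0833 = 11.0/1.0833 = 10.154 cmH2O·s/L.
C = Vt/(Pplat − PEEP) = 420.0 / (11 − 4) = 420.0/7.0 = 60.0 mL/cmH2O.
τ = R × C = 10.154 × 0.06 L/cmH2O = 0.6092 s.
Fraction remaining = e^(−Te/τ) = e^(−0.69/0.6092) = 0.3222; trapped volume = 420.0 × 0.3222 = 135.32 mL.
Additional alveolar pressure from trapping ≈ V_trapped / C = 135.32 / 60.0 = 2.255 cmH2O.

2.3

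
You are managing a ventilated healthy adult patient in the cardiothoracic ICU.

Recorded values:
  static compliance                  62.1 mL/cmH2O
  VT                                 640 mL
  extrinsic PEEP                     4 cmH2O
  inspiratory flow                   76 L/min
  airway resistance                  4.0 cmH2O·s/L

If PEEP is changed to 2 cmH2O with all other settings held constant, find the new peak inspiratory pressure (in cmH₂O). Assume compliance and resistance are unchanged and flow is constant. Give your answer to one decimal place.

Flow: 76 L/min ÷ 60 = 1.2667 L/s.
PIP = Vt/C + R·V̇ + PEEP (constant-flow equation of motion).
Only the baseline term changes: ΔPIP = ΔPEEP = 2 − 4 = -2.0 cmH2O.
Original PIP = 640/62.1 + 4.0×1.2667 + 4 = 19.373 cmH2O; new PIP = 19.373 + (-2.0) = 17.373 cmH2O.

17.4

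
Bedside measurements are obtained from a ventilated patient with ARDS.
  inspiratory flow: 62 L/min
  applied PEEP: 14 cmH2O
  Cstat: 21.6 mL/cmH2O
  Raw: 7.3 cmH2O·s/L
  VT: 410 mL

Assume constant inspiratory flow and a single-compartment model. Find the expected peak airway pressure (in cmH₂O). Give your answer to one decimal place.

40.5

Flow: 62 L/min ÷ 60 = 1.0333 L/s.
Equation of motion (constant flow): PIP = Vt/C + R·V̇ + PEEP.
PIP = 410/21.6 + 7.3×1.0333 + 14 = 18.981 + 7.543 + 14 = 40.524 cmH2O.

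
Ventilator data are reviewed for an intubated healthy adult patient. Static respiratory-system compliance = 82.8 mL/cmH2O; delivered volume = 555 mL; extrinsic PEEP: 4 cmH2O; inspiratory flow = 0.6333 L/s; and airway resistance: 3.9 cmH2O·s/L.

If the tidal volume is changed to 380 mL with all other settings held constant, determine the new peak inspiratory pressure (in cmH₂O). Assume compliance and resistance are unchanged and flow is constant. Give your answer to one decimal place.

PIP = Vt/C + R·V̇ + PEEP (constant-flow equation of motion).
Only the elastic term changes: ΔPIP = ΔVt / C = (380 − 555) / 82.8 = -2.114 cmH2O.
Original PIP = 555/82.8 + 3.9×0.6333 + 4 = 13.173 cmH2O; new PIP = 13.173 + (-2.114) = 11.059 cmH2O.

11.1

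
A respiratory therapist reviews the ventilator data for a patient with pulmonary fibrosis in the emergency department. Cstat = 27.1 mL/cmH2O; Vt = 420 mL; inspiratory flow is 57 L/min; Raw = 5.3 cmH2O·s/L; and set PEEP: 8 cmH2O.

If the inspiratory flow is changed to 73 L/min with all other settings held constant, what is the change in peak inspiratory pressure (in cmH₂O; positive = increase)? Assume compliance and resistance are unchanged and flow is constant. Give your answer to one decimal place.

Flow: 57 L/min ÷ 60 = 0.95 L/s.
New flow: 73 L/min ÷ 60 = 1.2167 L/s.
PIP = Vt/C + R·V̇ + PEEP (constant-flow equation of motion).
Only the resistive term changes: ΔPIP = R × ΔV̇ = 5.3 × (1.2167 − 0.95) = 5.3 × 0.2667 = 1.414 cmH2O.

1.4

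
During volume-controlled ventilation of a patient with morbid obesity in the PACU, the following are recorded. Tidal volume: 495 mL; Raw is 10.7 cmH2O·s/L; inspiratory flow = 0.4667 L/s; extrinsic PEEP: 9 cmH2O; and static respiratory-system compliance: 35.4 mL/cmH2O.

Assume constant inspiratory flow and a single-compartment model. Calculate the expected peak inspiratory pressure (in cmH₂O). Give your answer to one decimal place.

28.0

Equation of motion (constant flow): PIP = Vt/C + R·V̇ + PEEP.
PIP = 495/35.4 + 10.7×0.4667 + 9 = 13.983 + 4.994 + 9 = 27.977 cmH2O.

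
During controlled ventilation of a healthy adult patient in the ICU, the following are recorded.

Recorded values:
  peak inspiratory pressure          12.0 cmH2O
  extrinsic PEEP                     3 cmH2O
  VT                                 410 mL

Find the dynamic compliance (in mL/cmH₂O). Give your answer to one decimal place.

45.6

Dynamic compliance = Vt / (PIP − PEEP) = 410 / (12.0 − 3) = 410 / 9.0 = 45.556 mL/cmH2O.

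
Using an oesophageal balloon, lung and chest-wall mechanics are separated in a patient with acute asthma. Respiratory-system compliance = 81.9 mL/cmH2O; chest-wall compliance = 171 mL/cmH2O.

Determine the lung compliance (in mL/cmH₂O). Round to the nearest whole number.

1/CL = 1/Crs − 1/Ccw.
1/CL = 1/81.9 − 1/171 = 0.006362.
CL = 157.18 mL/cmH2O.

157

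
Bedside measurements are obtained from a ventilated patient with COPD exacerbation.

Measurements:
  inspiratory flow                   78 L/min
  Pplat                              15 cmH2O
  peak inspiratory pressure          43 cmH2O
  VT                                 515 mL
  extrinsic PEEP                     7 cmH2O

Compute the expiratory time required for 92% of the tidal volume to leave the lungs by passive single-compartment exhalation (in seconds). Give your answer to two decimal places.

Flow: 78 L/min ÷ 60 = 1.3 L/s.
R = (PIP − Pplat)/V̇ = (43 − 15) / 1.3 = 28.0/1.3 = 21.538 cmH2O·s/L.
C = Vt/(Pplat − PEEP) = 515.0 / (15 − 7) = 515.0/8.0 = 64.375 mL/cmH2O.
τ = R × C = 21.538 × 0.06438 L/cmH2O = 1.387 s.
t = −τ·ln(1 − 0.92) = −1.387·ln(0.08) = 3.503 s.

3.50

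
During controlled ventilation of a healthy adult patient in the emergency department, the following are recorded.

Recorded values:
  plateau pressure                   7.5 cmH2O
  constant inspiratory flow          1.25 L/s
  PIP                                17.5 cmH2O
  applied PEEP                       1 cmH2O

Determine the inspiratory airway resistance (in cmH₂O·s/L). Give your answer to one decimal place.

8.0

Raw = (PIP − Pplat) / flow = (17.5 − 7.5) / 1.25 = 10.0 / 1.25 = 8.0 cmH2O·s/L.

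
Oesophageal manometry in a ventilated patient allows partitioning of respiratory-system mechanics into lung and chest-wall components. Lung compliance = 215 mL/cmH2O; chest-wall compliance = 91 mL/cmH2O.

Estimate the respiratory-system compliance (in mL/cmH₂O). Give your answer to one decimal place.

Lung and chest wall are elastances in series: 1/Crs = 1/CL + 1/Ccw.
1/Crs = 1/215 + 1/91 = 0.01564.
Crs = 63.939 mL/cmH2O.

63.9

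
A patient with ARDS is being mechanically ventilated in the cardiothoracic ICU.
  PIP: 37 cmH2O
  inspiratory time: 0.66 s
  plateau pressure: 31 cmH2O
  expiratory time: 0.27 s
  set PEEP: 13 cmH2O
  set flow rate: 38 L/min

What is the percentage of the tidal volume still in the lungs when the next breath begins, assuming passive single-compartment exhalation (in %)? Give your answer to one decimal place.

29.3

Flow: 38 L/min ÷ 60 = 0.6333 L/s.
Vt = flow × Ti = 0.6333 L/s × 0.66 s × 1000 mL/L = 417.98 mL.
R = (PIP − Pplat)/V̇ = (37 − 31) / 0.6333 = 6.0/0.6333 = 9.474 cmH2O·s/L.
C = Vt/(Pplat − PEEP) = 417.98 / (31 − 13) = 417.98/18.0 = 23.221 mL/cmH2O.
τ = R × C = 9.474 × 0.02322 L/cmH2O = 0.22 s.
Fraction remaining at end-expiration = e^(−Te/τ) = e^(−0.27/0.22) = 0.2931 → 29.31%.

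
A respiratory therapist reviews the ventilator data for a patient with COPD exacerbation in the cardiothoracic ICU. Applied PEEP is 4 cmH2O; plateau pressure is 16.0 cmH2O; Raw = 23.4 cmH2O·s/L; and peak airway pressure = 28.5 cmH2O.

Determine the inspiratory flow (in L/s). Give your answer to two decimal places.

0.53

flow = (PIP − Pplat) / Raw = 12.5 / 23.4 = 0.5342 L/s.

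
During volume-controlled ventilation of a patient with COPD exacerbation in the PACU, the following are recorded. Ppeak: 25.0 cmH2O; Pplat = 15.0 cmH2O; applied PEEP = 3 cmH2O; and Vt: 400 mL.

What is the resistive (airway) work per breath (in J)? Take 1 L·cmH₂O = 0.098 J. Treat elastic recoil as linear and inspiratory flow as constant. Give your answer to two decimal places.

With constant inspiratory flow the resistive pressure is constant at PIP − Pplat = 25.0 − 15.0 = 10.0 cmH2O, so resistive work = 10.0 × 0.400 = 4.0 L·cmH2O.
× 0.098 J/(L·cmH2O) → 0.392 J.

0.39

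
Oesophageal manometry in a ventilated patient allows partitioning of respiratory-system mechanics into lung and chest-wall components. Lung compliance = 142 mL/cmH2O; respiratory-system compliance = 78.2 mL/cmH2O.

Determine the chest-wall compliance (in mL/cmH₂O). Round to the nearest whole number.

1/Ccw = 1/Crs − 1/CL.
1/Ccw = 1/78.2 − 1/142 = 0.005745.
Ccw = 174.06 mL/cmH2O.

174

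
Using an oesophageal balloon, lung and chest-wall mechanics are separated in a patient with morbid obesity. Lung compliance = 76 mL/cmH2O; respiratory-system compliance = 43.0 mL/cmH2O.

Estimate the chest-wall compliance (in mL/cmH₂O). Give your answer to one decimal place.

1/Ccw = 1/Crs − 1/CL.
1/Ccw = 1/43.0 − 1/76 = 0.0101.
Ccw = 99.01 mL/cmH2O.

99.0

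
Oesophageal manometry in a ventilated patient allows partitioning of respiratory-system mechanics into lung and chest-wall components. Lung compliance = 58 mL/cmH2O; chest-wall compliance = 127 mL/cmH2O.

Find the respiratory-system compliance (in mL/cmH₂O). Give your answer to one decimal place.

Lung and chest wall are elastances in series: 1/Crs = 1/CL + 1/Ccw.
1/Crs = 1/58 + 1/127 = 0.02512.
Crs = 39.809 mL/cmH2O.

39.8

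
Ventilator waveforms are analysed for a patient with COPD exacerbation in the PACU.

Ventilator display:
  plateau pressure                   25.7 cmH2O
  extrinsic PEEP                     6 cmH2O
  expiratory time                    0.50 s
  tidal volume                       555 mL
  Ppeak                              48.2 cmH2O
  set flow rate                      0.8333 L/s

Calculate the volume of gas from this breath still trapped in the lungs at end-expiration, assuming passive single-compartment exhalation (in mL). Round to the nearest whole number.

288

R = (PIP − Pplat)/V̇ = (48.2 − 25.7) / 0.8333 = 22.5/0.8333 = 27.001 cmH2O·s/L.
C = Vt/(Pplat − PEEP) = 555.0 / (25.7 − 6) = 555.0/19.7 = 28.173 mL/cmH2O.
τ = R × C = 27.001 × 0.02817 L/cmH2O = 0.7606 s.
Fraction remaining = e^(−Te/τ) = e^(−0.50/0.7606) = 0.5182.
Trapped volume = 555.0 × 0.5182 = 287.6 mL.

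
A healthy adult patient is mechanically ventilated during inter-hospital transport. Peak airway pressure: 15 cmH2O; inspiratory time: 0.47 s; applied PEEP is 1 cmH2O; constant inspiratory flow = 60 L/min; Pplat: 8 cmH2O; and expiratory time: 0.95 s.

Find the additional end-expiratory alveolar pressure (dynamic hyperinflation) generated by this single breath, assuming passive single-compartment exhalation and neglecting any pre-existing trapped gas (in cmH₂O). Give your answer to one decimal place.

Flow: 60 L/min ÷ 60 = 1 L/s.
Vt = flow × Ti = 1 L/s × 0.47 s × 1000 mL/L = 470.0 mL.
R = (PIP − Pplat)/V̇ = (15 − 8) / 1 = 7.0/1 = 7.0 cmH2O·s/L.
C = Vt/(Pplat − PEEP) = 470.0 / (8 − 1) = 470.0/7.0 = 67.143 mL/cmH2O.
τ = R × C = 7.0 × 0.06714 L/cmH2O = 0.47 s.
Fraction remaining = e^(−Te/τ) = e^(−0.95/0.47) = 0.1325; trapped volume = 470.0 × 0.1325 = 62.275 mL.
Additional alveolar pressure from trapping ≈ V_trapped / C = 62.275 / 67.143 = 0.9275 cmH2O.

0.9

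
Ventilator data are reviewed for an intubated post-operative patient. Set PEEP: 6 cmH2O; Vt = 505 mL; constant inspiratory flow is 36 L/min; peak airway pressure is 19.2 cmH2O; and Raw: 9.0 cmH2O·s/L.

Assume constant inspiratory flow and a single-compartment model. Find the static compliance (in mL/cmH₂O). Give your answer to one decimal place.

Flow: 36 L/min ÷ 60 = 0.6 L/s.
Equation of motion (constant flow): PIP = Vt/C + R·V̇ + PEEP.
Vt/C = PIP − R·V̇ − PEEP = 19.2 − 9.0×0.6 − 6 = 19.2 − 5.4 − 6 = 7.8 cmH2O.
C = Vt / 7.8 = 505 / 7.8 = 64.744 mL/cmH2O.

64.7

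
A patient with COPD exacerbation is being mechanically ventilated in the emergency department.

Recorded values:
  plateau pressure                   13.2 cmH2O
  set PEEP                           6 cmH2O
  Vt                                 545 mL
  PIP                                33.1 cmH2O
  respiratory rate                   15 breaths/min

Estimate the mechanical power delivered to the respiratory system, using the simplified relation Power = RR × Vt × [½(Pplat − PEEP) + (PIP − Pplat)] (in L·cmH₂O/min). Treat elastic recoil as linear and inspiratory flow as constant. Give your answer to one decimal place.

192.1

Per-breath work = Vt × [½(Pplat−PEEP) + (PIP−Pplat)] = 0.545 × [0.5×7.2 + 19.9] = 0.545 × 23.5 = 12.808 L·cmH2O.
Power = 15 × 12.808 = 192.12 L·cmH2O/min.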